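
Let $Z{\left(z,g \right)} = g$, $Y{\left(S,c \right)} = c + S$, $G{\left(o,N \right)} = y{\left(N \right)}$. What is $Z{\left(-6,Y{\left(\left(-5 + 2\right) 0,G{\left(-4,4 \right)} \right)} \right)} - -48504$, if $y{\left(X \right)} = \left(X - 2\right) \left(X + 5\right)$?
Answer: $48522$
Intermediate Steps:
$y{\left(X \right)} = \left(-2 + X\right) \left(5 + X\right)$
$G{\left(o,N \right)} = -10 + N^{2} + 3 N$
$Y{\left(S,c \right)} = S + c$
$Z{\left(-6,Y{\left(\left(-5 + 2\right) 0,G{\left(-4,4 \right)} \right)} \right)} - -48504 = \left(\left(-5 + 2\right) 0 + \left(-10 + 4^{2} + 3 \cdot 4\right)\right) - -48504 = \left(\left(-3\right) 0 + \left(-10 + 16 + 12\right)\right) + 48504 = \left(0 + 18\right) + 48504 = 18 + 48504 = 48522$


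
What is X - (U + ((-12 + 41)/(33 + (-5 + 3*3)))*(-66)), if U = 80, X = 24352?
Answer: 899978/37 ≈ 24324.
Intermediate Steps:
X - (U + ((-12 + 41)/(33 + (-5 + 3*3)))*(-66)) = 24352 - (80 + ((-12 + 41)/(33 + (-5 + 3*3)))*(-66)) = 24352 - (80 + (29/(33 + (-5 + 9)))*(-66)) = 24352 - (80 + (29/(33 + 4))*(-66)) = 24352 - (80 + (29/37)*(-66)) = 24352 - (80 - 1914/37) = 24352 - 1*1046/37 = 24352 - 1046/37 = 899978/37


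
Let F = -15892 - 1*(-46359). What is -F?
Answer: -30467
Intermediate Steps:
F = 30467 (F = -15892 + 46359 = 30467)
-F = -1*30467 = -30467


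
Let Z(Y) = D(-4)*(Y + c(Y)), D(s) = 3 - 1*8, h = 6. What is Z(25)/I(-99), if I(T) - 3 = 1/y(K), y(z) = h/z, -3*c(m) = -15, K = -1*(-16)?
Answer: -450/17 ≈ -26.471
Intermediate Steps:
D(s) = -5 (D(s) = 3 - 8 = -5)
K = 16
c(m) = 5 (c(m) = -1/3*(-15) = 5)
y(z) = 6/z
I(T) = 17/3 (I(T) = 3 + 1/(6/16) = 3 + 1/(6*(1/16)) = 3 + 1/(3/8) = 3 + 8/3 = 17/3)
Z(Y) = -25 - 5*Y (Z(Y) = -5*(Y + 5) = -5*(5 + Y) = -25 - 5*Y)
Z(25)/I(-99) = (-25 - 5*25)/(17/3) = (-25 - 125)*(3/17) = -150*3/17 = -450/17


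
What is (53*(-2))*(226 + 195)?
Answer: -44626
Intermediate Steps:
(53*(-2))*(226 + 195) = -106*421 = -44626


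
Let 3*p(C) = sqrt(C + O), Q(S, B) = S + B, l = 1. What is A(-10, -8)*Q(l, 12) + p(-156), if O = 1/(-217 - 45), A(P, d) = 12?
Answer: 156 + I*sqrt(10708726)/786 ≈ 156.0 + 4.1634*I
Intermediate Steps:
Q(S, B) = B + S
O = -1/262 (O = 1/(-262) = -1/262 ≈ -0.0038168)
p(C) = sqrt(-1/262 + C)/3 (p(C) = sqrt(C - 1/262)/3 = sqrt(-1/262 + C)/3)
A(-10, -8)*Q(l, 12) + p(-156) = 12*(12 + 1) + sqrt(-262 + 68644*(-156))/786 = 12*13 + sqrt(-262 - 10708464)/786 = 156 + sqrt(-10708726)/786 = 156 + (I*sqrt(10708726))/786 = 156 + I*sqrt(10708726)/786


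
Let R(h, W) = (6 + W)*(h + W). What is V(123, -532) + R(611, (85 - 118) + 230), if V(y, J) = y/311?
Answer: 51011587/311 ≈ 1.6402e+5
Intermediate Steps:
R(h, W) = (6 + W)*(W + h)
V(y, J) = y/311 (V(y, J) = y*(1/311) = y/311)
V(123, -532) + R(611, (85 - 118) + 230) = (1/311)*123 + (((85 - 118) + 230)² + 6*((85 - 118) + 230) + 6*611 + ((85 - 118) + 230)*611) = 123/311 + ((-33 + 230)² + 6*(-33 + 230) + 3666 + (-33 + 230)*611) = 123/311 + (197² + 6*197 + 3666 + 197*611) = 123/311 + (38809 + 1182 + 3666 + 120367) = 123/311 + 164024 = 51011587/311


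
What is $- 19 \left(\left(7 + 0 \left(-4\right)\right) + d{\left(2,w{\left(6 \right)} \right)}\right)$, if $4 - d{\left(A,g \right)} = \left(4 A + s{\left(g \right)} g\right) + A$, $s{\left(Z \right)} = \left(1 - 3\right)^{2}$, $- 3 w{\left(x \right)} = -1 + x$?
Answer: $- \frac{437}{3} \approx -145.67$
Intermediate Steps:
$w{\left(x \right)} = \frac{1}{3} - \frac{x}{3}$ ($w{\left(x \right)} = - \frac{-1 + x}{3} = \frac{1}{3} - \frac{x}{3}$)
$s{\left(Z \right)} = 4$ ($s{\left(Z \right)} = \left(-2\right)^{2} = 4$)
$d{\left(A,g \right)} = 4 - 5 A - 4 g$ ($d{\left(A,g \right)} = 4 - \left(\left(4 A + 4 g\right) + A\right) = 4 - \left(4 g + 5 A\right) = 4 - 5 A - 4 g$)
$- 19 \left(\left(7 + 0 \left(-4\right)\right) + d{\left(2,w{\left(6 \right)} \right)}\right) = - 19 \left(\left(7 + 0 \left(-4\right)\right) - \left(6 + 4 \left(\frac{1}{3} - 2\right)\right)\right) = - 19 \left(\left(7 + 0\right) - \left(6 + 4 \left(\frac{1}{3} - 2\right)\right)\right) = - 19 \left(7 - - \frac{2}{3}\right) = - 19 \left(7 + \left(4 - 10 + \frac{20}{3}\right)\right) = - 19 \left(7 + \frac{2}{3}\right) = \left(-19\right) \frac{23}{3} = - \frac{437}{3}$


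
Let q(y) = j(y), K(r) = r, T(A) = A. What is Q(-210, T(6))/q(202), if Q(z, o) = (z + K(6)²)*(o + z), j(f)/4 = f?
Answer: 4437/101 ≈ 43.931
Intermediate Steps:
j(f) = 4*f
q(y) = 4*y
Q(z, o) = (36 + z)*(o + z) (Q(z, o) = (z + 6²)*(o + z) = (z + 36)*(o + z) = (36 + z)*(o + z))
Q(-210, T(6))/q(202) = ((-210)² + 36*6 + 36*(-210) + 6*(-210))/((4*202)) = (44100 + 216 - 7560 - 1260)/808 = 35496*(1/808) = 4437/101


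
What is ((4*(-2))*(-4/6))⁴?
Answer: 65536/81 ≈ 809.09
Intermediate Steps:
((4*(-2))*(-4/6))⁴ = (-(-32)/6)⁴ = (-8*(-⅔))⁴ = (16/3)⁴ = 65536/81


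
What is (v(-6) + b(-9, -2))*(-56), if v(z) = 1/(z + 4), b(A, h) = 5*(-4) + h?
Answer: 1260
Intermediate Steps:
b(A, h) = -20 + h
v(z) = 1/(4 + z)
(v(-6) + b(-9, -2))*(-56) = (1/(4 - 6) + (-20 - 2))*(-56) = (1/(-2) - 22)*(-56) = (-½ - 22)*(-56) = -45/2*(-56) = 1260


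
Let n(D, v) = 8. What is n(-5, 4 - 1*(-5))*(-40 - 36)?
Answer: -608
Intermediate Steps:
n(-5, 4 - 1*(-5))*(-40 - 36) = 8*(-40 - 36) = 8*(-76) = -608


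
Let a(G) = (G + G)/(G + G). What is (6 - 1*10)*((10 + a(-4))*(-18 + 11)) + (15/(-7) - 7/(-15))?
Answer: 32164/105 ≈ 306.32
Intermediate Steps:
a(G) = 1 (a(G) = (2*G)/((2*G)) = (2*G)*(1/(2*G)) = 1)
(6 - 1*10)*((10 + a(-4))*(-18 + 11)) + (15/(-7) - 7/(-15)) = (6 - 1*10)*((10 + 1)*(-18 + 11)) + (15/(-7) - 7/(-15)) = (6 - 10)*(11*(-7)) + (15*(-1/7) - 7*(-1/15)) = -4*(-77) + (-15/7 + 7/15) = 308 - 176/105 = 32164/105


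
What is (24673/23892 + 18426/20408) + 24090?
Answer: 33371980508/1385193 ≈ 24092.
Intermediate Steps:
(24673/23892 + 18426/20408) + 24090 = (24673*(1/23892) + 18426*(1/20408)) + 24090 = (2243/2172 + 9213/10204) + 24090 = 2681138/1385193 + 24090 = 33371980508/1385193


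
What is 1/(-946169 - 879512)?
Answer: -1/1825681 ≈ -5.4774e-7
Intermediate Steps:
1/(-946169 - 879512) = 1/(-1825681) = -1/1825681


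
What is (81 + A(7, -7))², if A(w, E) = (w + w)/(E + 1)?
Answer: 55696/9 ≈ 6188.4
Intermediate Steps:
A(w, E) = 2*w/(1 + E) (A(w, E) = (2*w)/(1 + E) = 2*w/(1 + E))
(81 + A(7, -7))² = (81 + 2*7/(1 - 7))² = (81 + 2*7/(-6))² = (81 + 2*7*(-⅙))² = (81 - 7/3)² = (236/3)² = 55696/9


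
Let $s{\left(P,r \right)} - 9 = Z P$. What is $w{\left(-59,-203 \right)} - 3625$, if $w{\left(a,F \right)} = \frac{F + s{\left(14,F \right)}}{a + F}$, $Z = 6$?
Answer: $- \frac{474820}{131} \approx -3624.6$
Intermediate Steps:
$s{\left(P,r \right)} = 9 + 6 P$
$w{\left(a,F \right)} = \frac{93 + F}{F + a}$ ($w{\left(a,F \right)} = \frac{F + \left(9 + 6 \cdot 14\right)}{a + F} = \frac{F + \left(9 + 84\right)}{F + a} = \frac{F + 93}{F + a} = \frac{93 + F}{F + a}$)
$w{\left(-59,-203 \right)} - 3625 = \frac{93 - 203}{-203 - 59} - 3625 = \frac{1}{-262} \left(-110\right) - 3625 = \left(- \frac{1}{262}\right) \left(-110\right) - 3625 = \frac{55}{131} - 3625 = - \frac{474820}{131}$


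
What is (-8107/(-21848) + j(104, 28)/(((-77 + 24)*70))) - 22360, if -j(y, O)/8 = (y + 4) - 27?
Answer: -906184857163/40528040 ≈ -22359.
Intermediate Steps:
j(y, O) = 184 - 8*y (j(y, O) = -8*((y + 4) - 27) = -8*((4 + y) - 27) = -8*(-23 + y) = 184 - 8*y)
(-8107/(-21848) + j(104, 28)/(((-77 + 24)*70))) - 22360 = (-8107/(-21848) + (184 - 8*104)/(((-77 + 24)*70))) - 22360 = (-8107*(-1/21848) + (184 - 832)/((-53*70))) - 22360 = (8107/21848 - 648/(-3710)) - 22360 = (8107/21848 - 648*(-1/3710)) - 22360 = (8107/21848 + 324/1855) - 22360 = 22117237/40528040 - 22360 = -906184857163/40528040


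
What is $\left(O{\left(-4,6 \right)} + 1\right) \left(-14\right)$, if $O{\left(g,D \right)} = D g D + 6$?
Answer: $1918$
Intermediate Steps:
$O{\left(g,D \right)} = 6 + g D^{2}$ ($O{\left(g,D \right)} = g D^{2} + 6 = 6 + g D^{2}$)
$\left(O{\left(-4,6 \right)} + 1\right) \left(-14\right) = \left(\left(6 - 4 \cdot 6^{2}\right) + 1\right) \left(-14\right) = \left(\left(6 - 144\right) + 1\right) \left(-14\right) = \left(-138 + 1\right) \left(-14\right) = \left(-137\right) \left(-14\right) = 1918$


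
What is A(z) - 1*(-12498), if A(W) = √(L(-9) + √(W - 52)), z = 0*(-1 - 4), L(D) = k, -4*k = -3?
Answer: 12498 + √(3 + 8*I*√13)/2 ≈ 12500.0 + 1.8028*I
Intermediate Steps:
k = ¾ (k = -¼*(-3) = ¾ ≈ 0.75000)
L(D) = ¾
z = 0 (z = 0*(-5) = 0)
A(W) = √(¾ + √(-52 + W)) (A(W) = √(¾ + √(W - 52)) = √(¾ + √(-52 + W)))
A(z) - 1*(-12498) = √(3 + 4*√(-52 + 0))/2 - 1*(-12498) = √(3 + 4*√(-52))/2 + 12498 = √(3 + 4*(2*I*√13))/2 + 12498 = √(3 + 8*I*√13)/2 + 12498 = 12498 + √(3 + 8*I*√13)/2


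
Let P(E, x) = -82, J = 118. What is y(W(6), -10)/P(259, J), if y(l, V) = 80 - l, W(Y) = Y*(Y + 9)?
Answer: 5/41 ≈ 0.12195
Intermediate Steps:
W(Y) = Y*(9 + Y)
y(W(6), -10)/P(259, J) = (80 - 6*(9 + 6))/(-82) = (80 - 6*15)*(-1/82) = (80 - 1*90)*(-1/82) = (80 - 90)*(-1/82) = -10*(-1/82) = 5/41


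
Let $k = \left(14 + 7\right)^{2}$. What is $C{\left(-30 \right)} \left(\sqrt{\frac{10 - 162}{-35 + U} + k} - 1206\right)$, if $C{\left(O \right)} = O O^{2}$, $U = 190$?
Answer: $32562000 - \frac{5400 \sqrt{10571465}}{31} \approx 3.1996 \cdot 10^{7}$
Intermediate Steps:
$k = 441$ ($k = 21^{2} = 441$)
$C{\left(O \right)} = O^{3}$
$C{\left(-30 \right)} \left(\sqrt{\frac{10 - 162}{-35 + U} + k} - 1206\right) = \left(-30\right)^{3} \left(\sqrt{\frac{10 - 162}{-35 + 190} + 441} - 1206\right) = - 27000 \left(\sqrt{- \frac{152}{155} + 441} - 1206\right) = - 27000 \left(\sqrt{\frac{68203}{155}} - 1206\right) = - 27000 \left(\frac{\sqrt{10571465}}{155} - 1206\right) = - 27000 \left(-1206 + \frac{\sqrt{10571465}}{155}\right) = 32562000 - \frac{5400 \sqrt{10571465}}{31}$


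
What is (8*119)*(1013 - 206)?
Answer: 768264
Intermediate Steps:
(8*119)*(1013 - 206) = 952*807 = 768264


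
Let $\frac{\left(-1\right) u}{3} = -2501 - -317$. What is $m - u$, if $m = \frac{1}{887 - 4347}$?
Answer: $- \frac{22669921}{3460} \approx -6552.0$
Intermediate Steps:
$m = - \frac{1}{3460}$ ($m = \frac{1}{-3460} = - \frac{1}{3460} \approx -0.00028902$)
$u = 6552$ ($u = - 3 \left(-2501 - -317\right) = - 3 \left(-2501 + 317\right) = \left(-3\right) \left(-2184\right) = 6552$)
$m - u = - \frac{1}{3460} - 6552 = - \frac{22669921}{3460}$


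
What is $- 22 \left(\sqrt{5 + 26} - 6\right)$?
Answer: $132 - 22 \sqrt{31} \approx 9.5092$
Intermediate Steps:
$- 22 \left(\sqrt{5 + 26} - 6\right) = - 22 \left(\sqrt{31} - 6\right) = - 22 \left(-6 + \sqrt{31}\right) = 132 - 22 \sqrt{31}$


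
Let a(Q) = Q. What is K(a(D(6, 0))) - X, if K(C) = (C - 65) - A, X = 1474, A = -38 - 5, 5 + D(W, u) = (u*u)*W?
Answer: -1501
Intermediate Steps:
D(W, u) = -5 + W*u² (D(W, u) = -5 + (u*u)*W = -5 + u²*W = -5 + W*u²)
A = -43
K(C) = -22 + C (K(C) = (C - 65) - 1*(-43) = (-65 + C) + 43 = -22 + C)
K(a(D(6, 0))) - X = (-22 + (-5 + 6*0²)) - 1*1474 = (-22 + (-5 + 6*0)) - 1474 = (-22 + (-5 + 0)) - 1474 = (-22 - 5) - 1474 = -27 - 1474 = -1501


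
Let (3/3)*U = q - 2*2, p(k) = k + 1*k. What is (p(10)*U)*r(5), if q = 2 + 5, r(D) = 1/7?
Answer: 60/7 ≈ 8.5714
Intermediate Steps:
r(D) = ⅐
q = 7
p(k) = 2*k (p(k) = k + k = 2*k)
U = 3 (U = 7 - 2*2 = 7 - 4 = 3)
(p(10)*U)*r(5) = ((2*10)*3)*(⅐) = (20*3)*(⅐) = 60*(⅐) = 60/7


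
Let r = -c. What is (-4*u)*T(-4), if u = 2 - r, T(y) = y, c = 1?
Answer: 48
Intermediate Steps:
r = -1 (r = -1*1 = -1)
u = 3 (u = 2 - 1*(-1) = 2 + 1 = 3)
(-4*u)*T(-4) = -4*3*(-4) = -12*(-4) = 48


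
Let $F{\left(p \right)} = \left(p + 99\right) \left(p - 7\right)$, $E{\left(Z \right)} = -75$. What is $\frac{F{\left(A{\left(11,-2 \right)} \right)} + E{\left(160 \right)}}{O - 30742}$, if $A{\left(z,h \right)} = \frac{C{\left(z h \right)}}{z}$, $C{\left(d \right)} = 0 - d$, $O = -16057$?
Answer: $\frac{580}{46799} \approx 0.012393$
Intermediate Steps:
$C{\left(d \right)} = - d$
$A{\left(z,h \right)} = - h$ ($A{\left(z,h \right)} = \frac{\left(-1\right) z h}{z} = \frac{\left(-1\right) h z}{z} = - h$)
$F{\left(p \right)} = \left(-7 + p\right) \left(99 + p\right)$ ($F{\left(p \right)} = \left(99 + p\right) \left(-7 + p\right) = \left(-7 + p\right) \left(99 + p\right)$)
$\frac{F{\left(A{\left(11,-2 \right)} \right)} + E{\left(160 \right)}}{O - 30742} = \frac{\left(-693 + \left(\left(-1\right) \left(-2\right)\right)^{2} + 92 \left(\left(-1\right) \left(-2\right)\right)\right) - 75}{-16057 - 30742} = \frac{\left(-693 + 2^{2} + 92 \cdot 2\right) - 75}{-46799} = \left(\left(-693 + 4 + 184\right) - 75\right) \left(- \frac{1}{46799}\right) = \left(-505 - 75\right) \left(- \frac{1}{46799}\right) = \left(-580\right) \left(- \frac{1}{46799}\right) = \frac{580}{46799}$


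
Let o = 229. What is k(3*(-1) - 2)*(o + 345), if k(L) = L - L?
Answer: 0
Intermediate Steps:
k(L) = 0
k(3*(-1) - 2)*(o + 345) = 0*(229 + 345) = 0*574 = 0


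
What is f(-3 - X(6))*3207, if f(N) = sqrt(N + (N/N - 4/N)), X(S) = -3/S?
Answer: 3207*sqrt(10)/10 ≈ 1014.1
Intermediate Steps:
f(N) = sqrt(1 + N - 4/N) (f(N) = sqrt(N + (1 - 4/N)) = sqrt(1 + N - 4/N))
f(-3 - X(6))*3207 = sqrt(1 + (-3 - (-3)/6) - 4/(-3 - (-3)/6))*3207 = sqrt(1 + (-3 - 1*(-1/2)) - 4/(-3 - 1*(-1/2)))*3207 = sqrt(1 + (-3 + 1/2) - 4/(-3 + 1/2))*3207 = sqrt(1 - 5/2 - 4/(-5/2))*3207 = sqrt(1 - 5/2 - 4*(-2/5))*3207 = sqrt(1 - 5/2 + 8/5)*3207 = sqrt(1/10)*3207 = (sqrt(10)/10)*3207 = 3207*sqrt(10)/10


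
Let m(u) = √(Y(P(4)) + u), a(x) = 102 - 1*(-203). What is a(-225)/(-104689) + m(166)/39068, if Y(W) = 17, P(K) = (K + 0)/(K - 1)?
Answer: -305/104689 + √183/39068 ≈ -0.0025671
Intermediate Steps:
P(K) = K/(-1 + K)
a(x) = 305 (a(x) = 102 + 203 = 305)
m(u) = √(17 + u)
a(-225)/(-104689) + m(166)/39068 = 305/(-104689) + √(17 + 166)/39068 = 305*(-1/104689) + √183*(1/39068) = -305/104689 + √183/39068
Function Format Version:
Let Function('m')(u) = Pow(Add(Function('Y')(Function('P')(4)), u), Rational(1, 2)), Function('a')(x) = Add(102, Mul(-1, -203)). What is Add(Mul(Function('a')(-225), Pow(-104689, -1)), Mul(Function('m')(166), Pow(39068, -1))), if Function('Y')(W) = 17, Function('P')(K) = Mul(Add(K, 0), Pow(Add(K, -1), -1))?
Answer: Add(Rational(-305, 104689), Mul(Rational(1, 39068), Pow(183, Rational(1, 2)))) ≈ -0.0025671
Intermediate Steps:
Function('P')(K) = Mul(K, Pow(Add(-1, K), -1))
Function('a')(x) = 305 (Function('a')(x) = Add(102, 203) = 305)
Function('m')(u) = Pow(Add(17, u), Rational(1, 2))
Add(Mul(Function('a')(-225), Pow(-104689, -1)), Mul(Function('m')(166), Pow(39068, -1))) = Add(Mul(305, Pow(-104689, -1)), Mul(Pow(Add(17, 166), Rational(1, 2)), Pow(39068, -1))) = Add(Mul(305, Rational(-1, 104689)), Mul(Pow(183, Rational(1, 2)), Rational(1, 39068))) = Add(Rational(-305, 104689), Mul(Rational(1, 39068), Pow(183, Rational(1, 2))))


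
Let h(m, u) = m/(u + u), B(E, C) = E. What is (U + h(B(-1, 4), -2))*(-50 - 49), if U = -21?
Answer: 8217/4 ≈ 2054.3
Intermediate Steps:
h(m, u) = m/(2*u) (h(m, u) = m/((2*u)) = m*(1/(2*u)) = m/(2*u))
(U + h(B(-1, 4), -2))*(-50 - 49) = (-21 + (½)*(-1)/(-2))*(-50 - 49) = (-21 + (½)*(-1)*(-½))*(-99) = (-21 + ¼)*(-99) = -83/4*(-99) = 8217/4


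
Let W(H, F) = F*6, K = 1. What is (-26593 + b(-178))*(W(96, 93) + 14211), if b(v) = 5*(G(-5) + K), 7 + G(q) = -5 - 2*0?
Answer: -393564312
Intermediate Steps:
G(q) = -12 (G(q) = -7 + (-5 - 2*0) = -7 + (-5 + 0) = -7 - 5 = -12)
W(H, F) = 6*F
b(v) = -55 (b(v) = 5*(-12 + 1) = 5*(-11) = -55)
(-26593 + b(-178))*(W(96, 93) + 14211) = (-26593 - 55)*(6*93 + 14211) = -26648*(558 + 14211) = -26648*14769 = -393564312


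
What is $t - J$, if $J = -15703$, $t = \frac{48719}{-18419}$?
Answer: $\frac{289184838}{18419} \approx 15700.0$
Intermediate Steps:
$t = - \frac{48719}{18419}$ ($t = 48719 \left(- \frac{1}{18419}\right) = - \frac{48719}{18419} \approx -2.645$)
$t - J = - \frac{48719}{18419} - -15703 = - \frac{48719}{18419} + 15703 = \frac{289184838}{18419}$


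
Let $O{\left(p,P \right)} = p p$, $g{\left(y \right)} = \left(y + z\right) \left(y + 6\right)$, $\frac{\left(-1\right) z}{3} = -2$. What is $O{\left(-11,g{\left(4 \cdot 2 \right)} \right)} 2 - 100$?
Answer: $142$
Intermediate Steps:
$z = 6$ ($z = \left(-3\right) \left(-2\right) = 6$)
$g{\left(y \right)} = \left(6 + y\right)^{2}$ ($g{\left(y \right)} = \left(y + 6\right) \left(y + 6\right) = \left(6 + y\right) \left(6 + y\right) = \left(6 + y\right)^{2}$)
$O{\left(p,P \right)} = p^{2}$
$O{\left(-11,g{\left(4 \cdot 2 \right)} \right)} 2 - 100 = \left(-11\right)^{2} \cdot 2 - 100 = 121 \cdot 2 - 100 = 242 - 100 = 142$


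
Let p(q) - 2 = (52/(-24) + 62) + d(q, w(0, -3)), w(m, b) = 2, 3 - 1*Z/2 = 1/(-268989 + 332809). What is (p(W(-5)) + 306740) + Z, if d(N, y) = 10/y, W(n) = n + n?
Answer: 14685596266/47865 ≈ 3.0681e+5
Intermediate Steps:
Z = 191459/31910 (Z = 6 - 2/(-268989 + 332809) = 6 - 2/63820 = 6 - 2*1/63820 = 6 - 1/31910 = 191459/31910 ≈ 6.0000)
W(n) = 2*n
p(q) = 401/6 (p(q) = 2 + ((52/(-24) + 62) + 10/2) = 2 + ((52*(-1/24) + 62) + 10*(½)) = 2 + ((-13/6 + 62) + 5) = 2 + (359/6 + 5) = 2 + 389/6 = 401/6)
(p(W(-5)) + 306740) + Z = (401/6 + 306740) + 191459/31910 = 1840841/6 + 191459/31910 = 14685596266/47865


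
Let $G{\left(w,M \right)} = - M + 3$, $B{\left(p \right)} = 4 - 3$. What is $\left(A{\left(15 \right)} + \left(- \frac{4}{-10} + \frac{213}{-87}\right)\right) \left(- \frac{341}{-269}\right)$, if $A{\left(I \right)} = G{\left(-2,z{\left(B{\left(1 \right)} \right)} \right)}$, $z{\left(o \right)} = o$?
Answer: $- \frac{2387}{39005} \approx -0.061197$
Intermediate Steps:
$B{\left(p \right)} = 1$ ($B{\left(p \right)} = 4 - 3 = 1$)
$G{\left(w,M \right)} = 3 - M$
$A{\left(I \right)} = 2$ ($A{\left(I \right)} = 3 - 1 = 2$)
$\left(A{\left(15 \right)} + \left(- \frac{4}{-10} + \frac{213}{-87}\right)\right) \left(- \frac{341}{-269}\right) = \left(2 + \left(- \frac{4}{-10} + \frac{213}{-87}\right)\right) \left(- \frac{341}{-269}\right) = \left(2 + \left(\left(-4\right) \left(- \frac{1}{10}\right) + 213 \left(- \frac{1}{87}\right)\right)\right) \left(\left(-341\right) \left(- \frac{1}{269}\right)\right) = \left(2 + \left(\frac{2}{5} - \frac{71}{29}\right)\right) \frac{341}{269} = \left(2 - \frac{297}{145}\right) \frac{341}{269} = \left(- \frac{7}{145}\right) \frac{341}{269} = - \frac{2387}{39005}$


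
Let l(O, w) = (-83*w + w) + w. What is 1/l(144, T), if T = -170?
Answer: 1/13770 ≈ 7.2622e-5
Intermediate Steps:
l(O, w) = -81*w (l(O, w) = -82*w + w = -81*w)
1/l(144, T) = 1/(-81*(-170)) = 1/13770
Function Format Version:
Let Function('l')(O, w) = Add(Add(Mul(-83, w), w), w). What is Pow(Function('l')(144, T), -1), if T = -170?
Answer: Rational(1, 13770) ≈ 7.2622e-5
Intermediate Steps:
Function('l')(O, w) = Mul(-81, w) (Function('l')(O, w) = Add(Mul(-82, w), w) = Mul(-81, w))
Pow(Function('l')(144, T), -1) = Pow(Mul(-81, -170), -1) = Pow(13770, -1) = Rational(1, 13770)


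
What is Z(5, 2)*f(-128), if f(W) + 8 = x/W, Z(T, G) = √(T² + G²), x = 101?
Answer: -1125*√29/128 ≈ -47.331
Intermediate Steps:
Z(T, G) = √(G² + T²)
f(W) = -8 + 101/W
Z(5, 2)*f(-128) = √(2² + 5²)*(-8 + 101/(-128)) = √(4 + 25)*(-8 + 101*(-1/128)) = √29*(-8 - 101/128) = √29*(-1125/128) = -1125*√29/128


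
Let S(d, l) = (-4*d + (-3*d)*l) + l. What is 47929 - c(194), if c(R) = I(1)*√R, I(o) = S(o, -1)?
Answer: 47929 + 2*√194 ≈ 47957.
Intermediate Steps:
S(d, l) = l - 4*d - 3*d*l (S(d, l) = (-4*d - 3*d*l) + l = l - 4*d - 3*d*l)
I(o) = -1 - o (I(o) = -1 - 4*o - 3*o*(-1) = -1 - 4*o + 3*o = -1 - o)
c(R) = -2*√R (c(R) = (-1 - 1*1)*√R = (-1 - 1)*√R = -2*√R)
47929 - c(194) = 47929 - (-2)*√194 = 47929 + 2*√194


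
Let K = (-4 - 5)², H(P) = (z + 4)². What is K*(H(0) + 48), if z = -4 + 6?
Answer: 6804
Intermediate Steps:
z = 2
H(P) = 36 (H(P) = (2 + 4)² = 6² = 36)
K = 81 (K = (-9)² = 81)
K*(H(0) + 48) = 81*(36 + 48) = 81*84 = 6804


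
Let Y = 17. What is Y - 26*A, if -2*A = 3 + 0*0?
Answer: 56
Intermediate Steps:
A = -3/2 (A = -(3 + 0*0)/2 = -(3 + 0)/2 = -1/2*3 = -3/2 ≈ -1.5000)
Y - 26*A = 17 - 26*(-3/2) = 17 + 39 = 56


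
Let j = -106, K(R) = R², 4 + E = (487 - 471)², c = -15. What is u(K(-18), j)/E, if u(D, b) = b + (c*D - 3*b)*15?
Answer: -2437/9 ≈ -270.78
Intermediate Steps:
E = 252 (E = -4 + (487 - 471)² = -4 + 16² = -4 + 256 = 252)
u(D, b) = -225*D - 44*b (u(D, b) = b + (-15*D - 3*b)*15 = b + (-225*D - 45*b) = -225*D - 44*b)
u(K(-18), j)/E = (-225*(-18)² - 44*(-106))/252 = (-225*324 + 4664)*(1/252) = (-72900 + 4664)*(1/252) = -68236*1/252 = -2437/9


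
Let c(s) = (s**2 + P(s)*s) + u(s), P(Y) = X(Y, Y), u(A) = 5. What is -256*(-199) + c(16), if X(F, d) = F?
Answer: 51461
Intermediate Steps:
P(Y) = Y
c(s) = 5 + 2*s**2 (c(s) = (s**2 + s*s) + 5 = (s**2 + s**2) + 5 = 2*s**2 + 5 = 5 + 2*s**2)
-256*(-199) + c(16) = -256*(-199) + (5 + 2*16**2) = 50944 + (5 + 2*256) = 50944 + (5 + 512) = 50944 + 517 = 51461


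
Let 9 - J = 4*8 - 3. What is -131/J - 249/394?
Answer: 23317/3940 ≈ 5.9180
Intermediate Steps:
J = -20 (J = 9 - (4*8 - 3) = 9 - (32 - 3) = 9 - 1*29 = 9 - 29 = -20)
-131/J - 249/394 = -131/(-20) - 249/394 = -131*(-1/20) - 249*1/394 = 131/20 - 249/394 = 23317/3940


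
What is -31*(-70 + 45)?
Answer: 775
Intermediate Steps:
-31*(-70 + 45) = -31*(-25) = 775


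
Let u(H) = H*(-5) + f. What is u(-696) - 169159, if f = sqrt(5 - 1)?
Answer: -165677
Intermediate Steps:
f = 2 (f = sqrt(4) = 2)
u(H) = 2 - 5*H (u(H) = H*(-5) + 2 = -5*H + 2 = 2 - 5*H)
u(-696) - 169159 = (2 - 5*(-696)) - 169159 = (2 + 3480) - 169159 = 3482 - 169159 = -165677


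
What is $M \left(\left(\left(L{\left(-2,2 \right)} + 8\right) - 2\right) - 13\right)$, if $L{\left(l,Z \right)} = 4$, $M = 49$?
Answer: $-147$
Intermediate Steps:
$M \left(\left(\left(L{\left(-2,2 \right)} + 8\right) - 2\right) - 13\right) = 49 \left(\left(\left(4 + 8\right) - 2\right) - 13\right) = 49 \left(\left(12 - 2\right) - 13\right) = 49 \left(10 - 13\right) = 49 \left(-3\right) = -147$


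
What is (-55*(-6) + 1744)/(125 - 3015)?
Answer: -61/85 ≈ -0.71765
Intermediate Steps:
(-55*(-6) + 1744)/(125 - 3015) = (330 + 1744)/(-2890) = 2074*(-1/2890) = -61/85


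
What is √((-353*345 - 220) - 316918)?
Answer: I*√438923 ≈ 662.51*I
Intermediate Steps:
√((-353*345 - 220) - 316918) = √((-121785 - 220) - 316918) = √(-122005 - 316918) = √(-438923) = I*√438923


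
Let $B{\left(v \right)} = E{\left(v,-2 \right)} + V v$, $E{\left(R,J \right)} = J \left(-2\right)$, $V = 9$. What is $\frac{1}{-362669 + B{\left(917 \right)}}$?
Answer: $- \frac{1}{354412} \approx -2.8216 \cdot 10^{-6}$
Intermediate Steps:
$E{\left(R,J \right)} = - 2 J$
$B{\left(v \right)} = 4 + 9 v$ ($B{\left(v \right)} = \left(-2\right) \left(-2\right) + 9 v = 4 + 9 v$)
$\frac{1}{-362669 + B{\left(917 \right)}} = \frac{1}{-362669 + \left(4 + 9 \cdot 917\right)} = \frac{1}{-362669 + \left(4 + 8253\right)} = \frac{1}{-362669 + 8257} = \frac{1}{-354412} = - \frac{1}{354412}$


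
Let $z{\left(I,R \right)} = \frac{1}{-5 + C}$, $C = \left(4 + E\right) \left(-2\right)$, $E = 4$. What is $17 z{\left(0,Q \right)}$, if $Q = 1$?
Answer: $- \frac{17}{21} \approx -0.80952$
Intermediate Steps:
$C = -16$ ($C = \left(4 + 4\right) \left(-2\right) = 8 \left(-2\right) = -16$)
$z{\left(I,R \right)} = - \frac{1}{21}$ ($z{\left(I,R \right)} = \frac{1}{-5 - 16} = \frac{1}{-21} = - \frac{1}{21}$)
$17 z{\left(0,Q \right)} = 17 \left(- \frac{1}{21}\right) = - \frac{17}{21}$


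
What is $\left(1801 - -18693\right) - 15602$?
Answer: $4892$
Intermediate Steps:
$\left(1801 - -18693\right) - 15602 = \left(1801 + 18693\right) - 15602 = 20494 - 15602 = 4892$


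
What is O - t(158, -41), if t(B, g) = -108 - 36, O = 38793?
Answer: 38937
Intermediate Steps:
t(B, g) = -144
O - t(158, -41) = 38793 - 1*(-144) = 38793 + 144 = 38937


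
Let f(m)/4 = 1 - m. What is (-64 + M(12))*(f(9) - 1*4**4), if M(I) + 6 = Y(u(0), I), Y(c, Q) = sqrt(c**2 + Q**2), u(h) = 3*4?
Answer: 20160 - 3456*sqrt(2) ≈ 15272.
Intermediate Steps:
u(h) = 12
Y(c, Q) = sqrt(Q**2 + c**2)
M(I) = -6 + sqrt(144 + I**2) (M(I) = -6 + sqrt(I**2 + 12**2) = -6 + sqrt(I**2 + 144) = -6 + sqrt(144 + I**2))
f(m) = 4 - 4*m (f(m) = 4*(1 - m) = 4 - 4*m)
(-64 + M(12))*(f(9) - 1*4**4) = (-64 + (-6 + sqrt(144 + 12**2)))*((4 - 4*9) - 1*4**4) = (-64 + (-6 + sqrt(144 + 144)))*((4 - 36) - 1*256) = (-64 + (-6 + sqrt(288)))*(-32 - 256) = (-64 + (-6 + 12*sqrt(2)))*(-288) = (-70 + 12*sqrt(2))*(-288) = 20160 - 3456*sqrt(2)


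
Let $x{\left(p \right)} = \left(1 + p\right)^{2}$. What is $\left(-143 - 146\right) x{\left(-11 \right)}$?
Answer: $-28900$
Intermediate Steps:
$\left(-143 - 146\right) x{\left(-11 \right)} = \left(-143 - 146\right) \left(1 - 11\right)^{2} = - 289 \left(-10\right)^{2} = \left(-289\right) 100 = -28900$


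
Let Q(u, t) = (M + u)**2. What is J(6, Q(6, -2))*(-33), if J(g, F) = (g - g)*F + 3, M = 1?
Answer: -99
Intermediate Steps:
Q(u, t) = (1 + u)**2
J(g, F) = 3 (J(g, F) = 0*F + 3 = 0 + 3 = 3)
J(6, Q(6, -2))*(-33) = 3*(-33) = -99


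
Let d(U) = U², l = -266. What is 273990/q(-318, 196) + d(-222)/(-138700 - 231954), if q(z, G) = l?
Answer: -25392149751/24648491 ≈ -1030.2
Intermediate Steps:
q(z, G) = -266
273990/q(-318, 196) + d(-222)/(-138700 - 231954) = 273990/(-266) + (-222)²/(-138700 - 231954) = 273990*(-1/266) + 49284/(-370654) = -136995/133 + 49284*(-1/370654) = -136995/133 - 24642/185327 = -25392149751/24648491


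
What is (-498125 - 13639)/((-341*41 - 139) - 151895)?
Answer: 511764/166015 ≈ 3.0826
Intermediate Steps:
(-498125 - 13639)/((-341*41 - 139) - 151895) = -511764/((-13981 - 139) - 151895) = -511764/(-14120 - 151895) = -511764/(-166015) = -511764*(-1/166015) = 511764/166015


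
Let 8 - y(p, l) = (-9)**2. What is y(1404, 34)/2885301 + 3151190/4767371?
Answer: 1298826234301/1965042901953 ≈ 0.66097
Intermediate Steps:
y(p, l) = -73 (y(p, l) = 8 - 1*(-9)**2 = 8 - 1*81 = 8 - 81 = -73)
y(1404, 34)/2885301 + 3151190/4767371 = -73/2885301 + 3151190/4767371 = -73*1/2885301 + 3151190*(1/4767371) = -73/2885301 + 450170/681053 = 1298826234301/1965042901953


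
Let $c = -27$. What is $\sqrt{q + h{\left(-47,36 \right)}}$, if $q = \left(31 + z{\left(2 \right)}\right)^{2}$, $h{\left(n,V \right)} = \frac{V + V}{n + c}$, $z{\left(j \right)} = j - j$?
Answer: $\frac{\sqrt{1314277}}{37} \approx 30.984$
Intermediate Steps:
$z{\left(j \right)} = 0$
$h{\left(n,V \right)} = \frac{2 V}{-27 + n}$ ($h{\left(n,V \right)} = \frac{V + V}{n - 27} = \frac{2 V}{-27 + n}$)
$q = 961$ ($q = \left(31 + 0\right)^{2} = 31^{2} = 961$)
$\sqrt{q + h{\left(-47,36 \right)}} = \sqrt{961 + 2 \cdot 36 \frac{1}{-27 - 47}} = \sqrt{961 + 2 \cdot 36 \frac{1}{-74}} = \sqrt{961 + 2 \cdot 36 \left(- \frac{1}{74}\right)} = \sqrt{961 - \frac{36}{37}} = \sqrt{\frac{35521}{37}} = \frac{\sqrt{1314277}}{37}$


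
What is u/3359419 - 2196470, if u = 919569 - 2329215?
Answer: -1054123494368/479917 ≈ -2.1965e+6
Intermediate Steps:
u = -1409646
u/3359419 - 2196470 = -1409646/3359419 - 2196470 = -1409646*1/3359419 - 2196470 = -201378/479917 - 2196470 = -1054123494368/479917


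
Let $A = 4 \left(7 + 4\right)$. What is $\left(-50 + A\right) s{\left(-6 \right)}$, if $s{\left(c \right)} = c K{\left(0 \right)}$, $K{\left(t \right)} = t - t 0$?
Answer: $0$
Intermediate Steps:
$K{\left(t \right)} = t$ ($K{\left(t \right)} = t - 0 = t + 0 = t$)
$A = 44$ ($A = 4 \cdot 11 = 44$)
$s{\left(c \right)} = 0$ ($s{\left(c \right)} = c 0 = 0$)
$\left(-50 + A\right) s{\left(-6 \right)} = \left(-50 + 44\right) 0 = \left(-6\right) 0 = 0$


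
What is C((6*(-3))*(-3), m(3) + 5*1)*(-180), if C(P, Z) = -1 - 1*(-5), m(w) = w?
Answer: -720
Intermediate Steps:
C(P, Z) = 4 (C(P, Z) = -1 + 5 = 4)
C((6*(-3))*(-3), m(3) + 5*1)*(-180) = 4*(-180) = -720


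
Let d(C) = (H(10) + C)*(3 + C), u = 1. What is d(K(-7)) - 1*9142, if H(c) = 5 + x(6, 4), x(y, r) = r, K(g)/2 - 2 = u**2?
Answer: -9007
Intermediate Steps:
K(g) = 6 (K(g) = 4 + 2*1**2 = 4 + 2*1 = 4 + 2 = 6)
H(c) = 9 (H(c) = 5 + 4 = 9)
d(C) = (3 + C)*(9 + C) (d(C) = (9 + C)*(3 + C) = (3 + C)*(9 + C))
d(K(-7)) - 1*9142 = (27 + 6**2 + 12*6) - 1*9142 = (27 + 36 + 72) - 9142 = 135 - 9142 = -9007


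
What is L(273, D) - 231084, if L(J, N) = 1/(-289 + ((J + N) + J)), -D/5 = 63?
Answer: -13402873/58 ≈ -2.3108e+5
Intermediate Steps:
D = -315 (D = -5*63 = -315)
L(J, N) = 1/(-289 + N + 2*J) (L(J, N) = 1/(-289 + (N + 2*J)) = 1/(-289 + N + 2*J))
L(273, D) - 231084 = 1/(-289 - 315 + 2*273) - 231084 = 1/(-289 - 315 + 546) - 231084 = 1/(-58) - 231084 = -1/58 - 231084 = -13402873/58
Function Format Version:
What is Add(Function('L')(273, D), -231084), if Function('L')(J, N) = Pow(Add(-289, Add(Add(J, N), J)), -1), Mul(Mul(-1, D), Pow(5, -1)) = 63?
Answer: Rational(-13402873, 58) ≈ -2.3108e+5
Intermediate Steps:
D = -315 (D = Mul(-5, 63) = -315)
Function('L')(J, N) = Pow(Add(-289, N, Mul(2, J)), -1) (Function('L')(J, N) = Pow(Add(-289, Add(N, Mul(2, J))), -1) = Pow(Add(-289, N, Mul(2, J)), -1))
Add(Function('L')(273, D), -231084) = Add(Pow(Add(-289, -315, Mul(2, 273)), -1), -231084) = Add(Pow(Add(-289, -315, 546), -1), -231084) = Add(Pow(-58, -1), -231084) = Add(Rational(-1, 58), -231084) = Rational(-13402873, 58)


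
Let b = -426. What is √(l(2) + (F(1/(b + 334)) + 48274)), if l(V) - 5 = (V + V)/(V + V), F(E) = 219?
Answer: √48499 ≈ 220.22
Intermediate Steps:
l(V) = 6 (l(V) = 5 + (V + V)/(V + V) = 5 + (2*V)/((2*V)) = 5 + (2*V)*(1/(2*V)) = 5 + 1 = 6)
√(l(2) + (F(1/(b + 334)) + 48274)) = √(6 + (219 + 48274)) = √(6 + 48493) = √48499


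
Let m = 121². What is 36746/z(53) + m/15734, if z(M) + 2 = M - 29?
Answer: 289241833/173074 ≈ 1671.2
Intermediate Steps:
z(M) = -31 + M (z(M) = -2 + (M - 29) = -2 + (-29 + M) = -31 + M)
m = 14641
36746/z(53) + m/15734 = 36746/(-31 + 53) + 14641/15734 = 36746/22 + 14641*(1/15734) = 36746*(1/22) + 14641/15734 = 18373/11 + 14641/15734 = 289241833/173074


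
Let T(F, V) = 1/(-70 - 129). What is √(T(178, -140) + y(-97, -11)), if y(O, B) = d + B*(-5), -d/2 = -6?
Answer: 2*√663267/199 ≈ 8.1850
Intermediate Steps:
d = 12 (d = -2*(-6) = 12)
y(O, B) = 12 - 5*B (y(O, B) = 12 + B*(-5) = 12 - 5*B)
T(F, V) = -1/199 (T(F, V) = 1/(-199) = -1/199)
√(T(178, -140) + y(-97, -11)) = √(-1/199 + (12 - 5*(-11))) = √(-1/199 + (12 + 55)) = √(-1/199 + 67) = √(13332/199) = 2*√663267/199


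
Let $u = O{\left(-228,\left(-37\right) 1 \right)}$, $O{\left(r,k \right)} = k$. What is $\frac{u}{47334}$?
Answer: $- \frac{37}{47334} \approx -0.00078168$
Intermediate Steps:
$u = -37$ ($u = \left(-37\right) 1 = -37$)
$\frac{u}{47334} = - \frac{37}{47334}$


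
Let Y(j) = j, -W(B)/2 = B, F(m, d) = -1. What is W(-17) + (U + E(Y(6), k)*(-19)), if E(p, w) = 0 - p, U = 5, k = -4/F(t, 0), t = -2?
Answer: 153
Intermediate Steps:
k = 4 (k = -4/(-1) = -4*(-1) = 4)
W(B) = -2*B
E(p, w) = -p
W(-17) + (U + E(Y(6), k)*(-19)) = -2*(-17) + (5 - 1*6*(-19)) = 34 + (5 - 6*(-19)) = 34 + (5 + 114) = 34 + 119 = 153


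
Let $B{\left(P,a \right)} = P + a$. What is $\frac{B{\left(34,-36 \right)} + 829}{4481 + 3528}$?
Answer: $\frac{827}{8009} \approx 0.10326$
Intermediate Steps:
$\frac{B{\left(34,-36 \right)} + 829}{4481 + 3528} = \frac{\left(34 - 36\right) + 829}{4481 + 3528} = \frac{-2 + 829}{8009} = 827 \cdot \frac{1}{8009} = \frac{827}{8009}$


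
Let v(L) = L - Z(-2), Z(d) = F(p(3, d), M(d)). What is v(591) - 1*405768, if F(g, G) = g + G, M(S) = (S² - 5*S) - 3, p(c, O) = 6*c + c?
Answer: -405209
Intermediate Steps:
p(c, O) = 7*c
M(S) = -3 + S² - 5*S
F(g, G) = G + g
Z(d) = 18 + d² - 5*d (Z(d) = (-3 + d² - 5*d) + 7*3 = (-3 + d² - 5*d) + 21 = 18 + d² - 5*d)
v(L) = -32 + L (v(L) = L - (18 + (-2)² - 5*(-2)) = L - (18 + 4 + 10) = L - 1*32 = L - 32 = -32 + L)
v(591) - 1*405768 = (-32 + 591) - 1*405768 = 559 - 405768 = -405209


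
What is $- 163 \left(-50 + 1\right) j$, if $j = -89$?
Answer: $-710843$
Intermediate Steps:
$- 163 \left(-50 + 1\right) j = - 163 \left(-50 + 1\right) \left(-89\right) = \left(-163\right) \left(-49\right) \left(-89\right) = 7987 \left(-89\right) = -710843$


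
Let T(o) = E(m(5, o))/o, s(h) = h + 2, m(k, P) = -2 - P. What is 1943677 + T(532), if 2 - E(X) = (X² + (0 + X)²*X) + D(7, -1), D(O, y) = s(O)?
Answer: 1186024305/532 ≈ 2.2294e+6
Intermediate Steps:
s(h) = 2 + h
D(O, y) = 2 + O
E(X) = -7 - X² - X³ (E(X) = 2 - ((X² + (0 + X)²*X) + (2 + 7)) = 2 - ((X² + X²*X) + 9) = 2 - ((X² + X³) + 9) = 2 - (9 + X² + X³) = 2 + (-9 - X² - X³) = -7 - X² - X³)
T(o) = (-7 - (-2 - o)² - (-2 - o)³)/o
1943677 + T(532) = 1943677 + (-7 + (2 + 532)³ - (2 + 532)²)/532 = 1943677 + (-7 + 534³ - 1*534²)/532 = 1943677 + (-7 + 152273304 - 1*285156)/532 = 1943677 + (-7 + 152273304 - 285156)/532 = 1943677 + (1/532)*151988141 = 1943677 + 151988141/532 = 1186024305/532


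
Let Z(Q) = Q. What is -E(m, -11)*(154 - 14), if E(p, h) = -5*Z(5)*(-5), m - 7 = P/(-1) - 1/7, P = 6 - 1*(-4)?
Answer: -17500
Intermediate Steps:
P = 10 (P = 6 + 4 = 10)
m = -22/7 (m = 7 + (10/(-1) - 1/7) = 7 + (10*(-1) - 1*⅐) = 7 + (-10 - ⅐) = 7 - 71/7 = -22/7 ≈ -3.1429)
E(p, h) = 125 (E(p, h) = -5*5*(-5) = -25*(-5) = 125)
-E(m, -11)*(154 - 14) = -125*(154 - 14) = -125*140 = -1*17500 = -17500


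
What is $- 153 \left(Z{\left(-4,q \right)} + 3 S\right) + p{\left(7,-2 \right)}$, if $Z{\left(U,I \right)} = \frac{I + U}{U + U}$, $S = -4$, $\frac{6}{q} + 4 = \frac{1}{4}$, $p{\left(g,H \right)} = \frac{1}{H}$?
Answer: $\frac{8642}{5} \approx 1728.4$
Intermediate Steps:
$q = - \frac{8}{5}$ ($q = \frac{6}{-4 + \frac{1}{4}} = \frac{6}{- \frac{15}{4}} = 6 \left(- \frac{4}{15}\right) = - \frac{8}{5} \approx -1.6$)
$Z{\left(U,I \right)} = \frac{I + U}{2 U}$
$- 153 \left(Z{\left(-4,q \right)} + 3 S\right) + p{\left(7,-2 \right)} = - 153 \left(\frac{- \frac{8}{5} - 4}{2 \left(-4\right)} + 3 \left(-4\right)\right) + \frac{1}{-2} = - 153 \left(\frac{1}{2} \left(- \frac{1}{4}\right) \left(- \frac{28}{5}\right) - 12\right) - \frac{1}{2} = - 153 \left(\frac{7}{10} - 12\right) - \frac{1}{2} = \left(-153\right) \left(- \frac{113}{10}\right) - \frac{1}{2} = \frac{17289}{10} - \frac{1}{2} = \frac{8642}{5}$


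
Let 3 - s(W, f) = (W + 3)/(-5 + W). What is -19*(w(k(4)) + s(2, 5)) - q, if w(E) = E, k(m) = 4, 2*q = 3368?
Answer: -5546/3 ≈ -1848.7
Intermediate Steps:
q = 1684 (q = (½)*3368 = 1684)
s(W, f) = 3 - (3 + W)/(-5 + W) (s(W, f) = 3 - (W + 3)/(-5 + W) = 3 - (3 + W)/(-5 + W))
-19*(w(k(4)) + s(2, 5)) - q = -19*(4 + 2*(-9 + 2)/(-5 + 2)) - 1*1684 = -19*(4 + 2*(-7)/(-3)) - 1684 = -19*(4 + 2*(-⅓)*(-7)) - 1684 = -19*(4 + 14/3) - 1684 = -19*26/3 - 1684 = -494/3 - 1684 = -5546/3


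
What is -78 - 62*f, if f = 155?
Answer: -9688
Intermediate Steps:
-78 - 62*f = -78 - 62*155 = -78 - 9610 = -9688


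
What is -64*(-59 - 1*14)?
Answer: 4672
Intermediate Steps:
-64*(-59 - 1*14) = -64*(-59 - 14) = -64*(-73) = 4672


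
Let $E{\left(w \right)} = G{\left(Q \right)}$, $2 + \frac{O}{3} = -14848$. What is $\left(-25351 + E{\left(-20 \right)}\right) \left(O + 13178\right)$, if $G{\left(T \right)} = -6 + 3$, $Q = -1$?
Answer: $795405688$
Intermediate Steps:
$O = -44550$ ($O = -6 + 3 \left(-14848\right) = -6 - 44544 = -44550$)
$G{\left(T \right)} = -3$
$E{\left(w \right)} = -3$
$\left(-25351 + E{\left(-20 \right)}\right) \left(O + 13178\right) = \left(-25351 - 3\right) \left(-44550 + 13178\right) = \left(-25354\right) \left(-31372\right) = 795405688$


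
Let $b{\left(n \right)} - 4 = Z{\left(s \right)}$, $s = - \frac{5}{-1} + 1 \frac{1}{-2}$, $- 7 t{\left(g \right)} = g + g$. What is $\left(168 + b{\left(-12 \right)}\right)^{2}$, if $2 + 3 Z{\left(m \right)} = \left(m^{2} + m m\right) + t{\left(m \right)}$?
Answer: $\frac{59985025}{1764} \approx 34005.0$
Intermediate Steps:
$t{\left(g \right)} = - \frac{2 g}{7}$ ($t{\left(g \right)} = - \frac{g + g}{7} = - \frac{2 g}{7}$)
$s = \frac{9}{2}$ ($s = \left(-5\right) \left(-1\right) + 1 \left(- \frac{1}{2}\right) = 5 - \frac{1}{2} = \frac{9}{2} \approx 4.5$)
$Z{\left(m \right)} = - \frac{2}{3} - \frac{2 m}{21} + \frac{2 m^{2}}{3}$ ($Z{\left(m \right)} = - \frac{2}{3} + \frac{\left(m^{2} + m m\right) - \frac{2 m}{7}}{3} = - \frac{2}{3} + \frac{\left(m^{2} + m^{2}\right) - \frac{2 m}{7}}{3} = - \frac{2}{3} + \frac{2 m^{2} - \frac{2 m}{7}}{3} = - \frac{2}{3} + \left(- \frac{2 m}{21} + \frac{2 m^{2}}{3}\right) = - \frac{2}{3} - \frac{2 m}{21} + \frac{2 m^{2}}{3}$)
$b{\left(n \right)} = \frac{689}{42}$ ($b{\left(n \right)} = 4 - \left(\frac{23}{21} - \frac{27}{2}\right) = 4 - - \frac{521}{42} = 4 + \frac{521}{42} = \frac{689}{42}$)
$\left(168 + b{\left(-12 \right)}\right)^{2} = \left(168 + \frac{689}{42}\right)^{2} = \left(\frac{7745}{42}\right)^{2} = \frac{59985025}{1764}$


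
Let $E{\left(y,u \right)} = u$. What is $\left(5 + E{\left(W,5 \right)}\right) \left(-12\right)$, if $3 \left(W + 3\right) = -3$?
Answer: $-120$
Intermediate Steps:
$W = -4$ ($W = -3 + \frac{1}{3} \left(-3\right) = -3 - 1 = -4$)
$\left(5 + E{\left(W,5 \right)}\right) \left(-12\right) = \left(5 + 5\right) \left(-12\right) = 10 \left(-12\right) = -120$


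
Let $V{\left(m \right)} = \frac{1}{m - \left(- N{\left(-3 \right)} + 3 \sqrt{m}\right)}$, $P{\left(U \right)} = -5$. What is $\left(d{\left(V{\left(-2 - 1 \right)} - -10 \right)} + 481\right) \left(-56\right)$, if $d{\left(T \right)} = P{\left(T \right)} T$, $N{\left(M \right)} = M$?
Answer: $\frac{56 \left(- 1293 \sqrt{3} + 2591 i\right)}{3 \left(\sqrt{3} - 2 i\right)} \approx -24163.0 + 23.094 i$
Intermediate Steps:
$V{\left(m \right)} = \frac{1}{-3 + m - 3 \sqrt{m}}$ ($V{\left(m \right)} = \frac{1}{m - \left(3 + 3 \sqrt{m}\right)} = \frac{1}{-3 + m - 3 \sqrt{m}}$)
$d{\left(T \right)} = - 5 T$
$\left(d{\left(V{\left(-2 - 1 \right)} - -10 \right)} + 481\right) \left(-56\right) = \left(- 5 \left(\frac{1}{-3 - 3 - 3 \sqrt{-2 - 1}} - -10\right) + 481\right) \left(-56\right) = \left(- 5 \left(\frac{1}{-3 - 3 - 3 \sqrt{-2 - 1}} + 10\right) + 481\right) \left(-56\right) = \left(- 5 \left(\frac{1}{-3 - 3 - 3 \sqrt{-3}} + 10\right) + 481\right) \left(-56\right) = \left(- 5 \left(\frac{1}{-3 - 3 - 3 i \sqrt{3}} + 10\right) + 481\right) \left(-56\right) = \left(- 5 \left(\frac{1}{-6 - 3 i \sqrt{3}} + 10\right) + 481\right) \left(-56\right) = \left(- 5 \left(10 + \frac{1}{-6 - 3 i \sqrt{3}}\right) + 481\right) \left(-56\right) = \left(\left(-50 - \frac{5}{-6 - 3 i \sqrt{3}}\right) + 481\right) \left(-56\right) = \left(431 - \frac{5}{-6 - 3 i \sqrt{3}}\right) \left(-56\right) = -24136 + \frac{280}{-6 - 3 i \sqrt{3}}$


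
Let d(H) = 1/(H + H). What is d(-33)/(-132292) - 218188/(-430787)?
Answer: 1905059205923/3761318471064 ≈ 0.50649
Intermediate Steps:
d(H) = 1/(2*H)
d(-33)/(-132292) - 218188/(-430787) = ((½)/(-33))/(-132292) - 218188/(-430787) = ((½)*(-1/33))*(-1/132292) - 218188*(-1/430787) = -1/66*(-1/132292) + 218188/430787 = 1/8731272 + 218188/430787 = 1905059205923/3761318471064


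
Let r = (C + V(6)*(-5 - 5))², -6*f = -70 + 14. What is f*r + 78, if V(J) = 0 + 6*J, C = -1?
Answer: 3649222/3 ≈ 1.2164e+6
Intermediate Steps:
f = 28/3 (f = -(-70 + 14)/6 = -⅙*(-56) = 28/3 ≈ 9.3333)
V(J) = 6*J
r = 130321 (r = (-1 + (6*6)*(-5 - 5))² = (-1 + 36*(-10))² = (-1 - 360)² = (-361)² = 130321)
f*r + 78 = (28/3)*130321 + 78 = 3648988/3 + 78 = 3649222/3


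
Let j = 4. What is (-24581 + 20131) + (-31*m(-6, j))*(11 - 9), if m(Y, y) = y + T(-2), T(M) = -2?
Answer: -4574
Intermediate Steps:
m(Y, y) = -2 + y (m(Y, y) = y - 2 = -2 + y)
(-24581 + 20131) + (-31*m(-6, j))*(11 - 9) = (-24581 + 20131) + (-31*(-2 + 4))*(11 - 9) = -4450 - 31*2*2 = -4450 - 62*2 = -4450 - 124 = -4574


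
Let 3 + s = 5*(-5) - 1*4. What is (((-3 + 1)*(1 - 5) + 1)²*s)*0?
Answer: 0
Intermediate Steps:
s = -32 (s = -3 + (5*(-5) - 1*4) = -3 + (-25 - 4) = -3 - 29 = -32)
(((-3 + 1)*(1 - 5) + 1)²*s)*0 = (((-3 + 1)*(1 - 5) + 1)²*(-32))*0 = ((-2*(-4) + 1)²*(-32))*0 = ((8 + 1)²*(-32))*0 = (9²*(-32))*0 = (81*(-32))*0 = -2592*0 = 0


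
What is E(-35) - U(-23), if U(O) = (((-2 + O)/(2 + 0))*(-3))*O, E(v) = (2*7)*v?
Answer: 745/2 ≈ 372.50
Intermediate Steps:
E(v) = 14*v
U(O) = O*(3 - 3*O/2) (U(O) = (((-2 + O)/2)*(-3))*O = (((-2 + O)*(½))*(-3))*O = ((-1 + O/2)*(-3))*O = (3 - 3*O/2)*O = O*(3 - 3*O/2))
E(-35) - U(-23) = 14*(-35) - 3*(-23)*(2 - 1*(-23))/2 = -490 - 3*(-23)*(2 + 23)/2 = -490 - 3*(-23)*25/2 = -490 - 1*(-1725/2) = -490 + 1725/2 = 745/2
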